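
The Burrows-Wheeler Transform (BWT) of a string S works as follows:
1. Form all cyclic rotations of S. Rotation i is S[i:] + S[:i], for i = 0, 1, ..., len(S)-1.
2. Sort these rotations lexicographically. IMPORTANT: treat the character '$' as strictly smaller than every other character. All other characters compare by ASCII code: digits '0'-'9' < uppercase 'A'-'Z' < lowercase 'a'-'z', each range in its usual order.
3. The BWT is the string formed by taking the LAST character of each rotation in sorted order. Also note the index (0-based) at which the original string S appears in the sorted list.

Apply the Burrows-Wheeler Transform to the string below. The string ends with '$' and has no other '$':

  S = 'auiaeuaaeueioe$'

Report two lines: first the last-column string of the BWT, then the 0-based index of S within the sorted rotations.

All 15 rotations (rotation i = S[i:]+S[:i]):
  rot[0] = auiaeuaaeueioe$
  rot[1] = uiaeuaaeueioe$a
  rot[2] = iaeuaaeueioe$au
  rot[3] = aeuaaeueioe$aui
  rot[4] = euaaeueioe$auia
  rot[5] = uaaeueioe$auiae
  rot[6] = aaeueioe$auiaeu
  rot[7] = aeueioe$auiaeua
  rot[8] = eueioe$auiaeuaa
  rot[9] = ueioe$auiaeuaae
  rot[10] = eioe$auiaeuaaeu
  rot[11] = ioe$auiaeuaaeue
  rot[12] = oe$auiaeuaaeuei
  rot[13] = e$auiaeuaaeueio
  rot[14] = $auiaeuaaeueioe
Sorted (with $ < everything):
  sorted[0] = $auiaeuaaeueioe  (last char: 'e')
  sorted[1] = aaeueioe$auiaeu  (last char: 'u')
  sorted[2] = aeuaaeueioe$aui  (last char: 'i')
  sorted[3] = aeueioe$auiaeua  (last char: 'a')
  sorted[4] = auiaeuaaeueioe$  (last char: '$')
  sorted[5] = e$auiaeuaaeueio  (last char: 'o')
  sorted[6] = eioe$auiaeuaaeu  (last char: 'u')
  sorted[7] = euaaeueioe$auia  (last char: 'a')
  sorted[8] = eueioe$auiaeuaa  (last char: 'a')
  sorted[9] = iaeuaaeueioe$au  (last char: 'u')
  sorted[10] = ioe$auiaeuaaeue  (last char: 'e')
  sorted[11] = oe$auiaeuaaeuei  (last char: 'i')
  sorted[12] = uaaeueioe$auiae  (last char: 'e')
  sorted[13] = ueioe$auiaeuaae  (last char: 'e')
  sorted[14] = uiaeuaaeueioe$a  (last char: 'a')
Last column: euia$ouaaueieea
Original string S is at sorted index 4

Answer: euia$ouaaueieea
4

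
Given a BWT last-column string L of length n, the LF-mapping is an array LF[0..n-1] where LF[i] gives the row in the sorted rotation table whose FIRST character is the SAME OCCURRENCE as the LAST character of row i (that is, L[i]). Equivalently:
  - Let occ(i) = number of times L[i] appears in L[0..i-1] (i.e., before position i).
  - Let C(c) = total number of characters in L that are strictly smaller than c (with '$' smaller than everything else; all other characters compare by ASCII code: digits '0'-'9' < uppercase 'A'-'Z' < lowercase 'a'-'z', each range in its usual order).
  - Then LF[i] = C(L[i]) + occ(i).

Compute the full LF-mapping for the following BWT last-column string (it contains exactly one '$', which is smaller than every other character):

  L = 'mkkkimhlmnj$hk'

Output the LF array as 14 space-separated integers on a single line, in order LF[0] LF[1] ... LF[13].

Answer: 10 5 6 7 3 11 1 9 12 13 4 0 2 8

Derivation:
Char counts: '$':1, 'h':2, 'i':1, 'j':1, 'k':4, 'l':1, 'm':3, 'n':1
C (first-col start): C('$')=0, C('h')=1, C('i')=3, C('j')=4, C('k')=5, C('l')=9, C('m')=10, C('n')=13
L[0]='m': occ=0, LF[0]=C('m')+0=10+0=10
L[1]='k': occ=0, LF[1]=C('k')+0=5+0=5
L[2]='k': occ=1, LF[2]=C('k')+1=5+1=6
L[3]='k': occ=2, LF[3]=C('k')+2=5+2=7
L[4]='i': occ=0, LF[4]=C('i')+0=3+0=3
L[5]='m': occ=1, LF[5]=C('m')+1=10+1=11
L[6]='h': occ=0, LF[6]=C('h')+0=1+0=1
L[7]='l': occ=0, LF[7]=C('l')+0=9+0=9
L[8]='m': occ=2, LF[8]=C('m')+2=10+2=12
L[9]='n': occ=0, LF[9]=C('n')+0=13+0=13
L[10]='j': occ=0, LF[10]=C('j')+0=4+0=4
L[11]='$': occ=0, LF[11]=C('$')+0=0+0=0
L[12]='h': occ=1, LF[12]=C('h')+1=1+1=2
L[13]='k': occ=3, LF[13]=C('k')+3=5+3=8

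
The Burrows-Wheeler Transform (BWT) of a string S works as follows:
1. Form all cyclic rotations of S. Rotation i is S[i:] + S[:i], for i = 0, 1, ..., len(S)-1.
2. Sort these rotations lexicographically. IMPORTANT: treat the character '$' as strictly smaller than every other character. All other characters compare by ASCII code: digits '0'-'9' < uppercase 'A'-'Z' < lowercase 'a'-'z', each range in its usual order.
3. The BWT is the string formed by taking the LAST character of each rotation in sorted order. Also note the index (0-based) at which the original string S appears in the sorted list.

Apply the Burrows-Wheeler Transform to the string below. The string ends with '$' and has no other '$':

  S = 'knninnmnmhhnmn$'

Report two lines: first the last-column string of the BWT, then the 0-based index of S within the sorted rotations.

Answer: nmhn$nnnmnmhnki
4

Derivation:
All 15 rotations (rotation i = S[i:]+S[:i]):
  rot[0] = knninnmnmhhnmn$
  rot[1] = nninnmnmhhnmn$k
  rot[2] = ninnmnmhhnmn$kn
  rot[3] = innmnmhhnmn$knn
  rot[4] = nnmnmhhnmn$knni
  rot[5] = nmnmhhnmn$knnin
  rot[6] = mnmhhnmn$knninn
  rot[7] = nmhhnmn$knninnm
  rot[8] = mhhnmn$knninnmn
  rot[9] = hhnmn$knninnmnm
  rot[10] = hnmn$knninnmnmh
  rot[11] = nmn$knninnmnmhh
  rot[12] = mn$knninnmnmhhn
  rot[13] = n$knninnmnmhhnm
  rot[14] = $knninnmnmhhnmn
Sorted (with $ < everything):
  sorted[0] = $knninnmnmhhnmn  (last char: 'n')
  sorted[1] = hhnmn$knninnmnm  (last char: 'm')
  sorted[2] = hnmn$knninnmnmh  (last char: 'h')
  sorted[3] = innmnmhhnmn$knn  (last char: 'n')
  sorted[4] = knninnmnmhhnmn$  (last char: '$')
  sorted[5] = mhhnmn$knninnmn  (last char: 'n')
  sorted[6] = mn$knninnmnmhhn  (last char: 'n')
  sorted[7] = mnmhhnmn$knninn  (last char: 'n')
  sorted[8] = n$knninnmnmhhnm  (last char: 'm')
  sorted[9] = ninnmnmhhnmn$kn  (last char: 'n')
  sorted[10] = nmhhnmn$knninnm  (last char: 'm')
  sorted[11] = nmn$knninnmnmhh  (last char: 'h')
  sorted[12] = nmnmhhnmn$knnin  (last char: 'n')
  sorted[13] = nninnmnmhhnmn$k  (last char: 'k')
  sorted[14] = nnmnmhhnmn$knni  (last char: 'i')
Last column: nmhn$nnnmnmhnki
Original string S is at sorted index 4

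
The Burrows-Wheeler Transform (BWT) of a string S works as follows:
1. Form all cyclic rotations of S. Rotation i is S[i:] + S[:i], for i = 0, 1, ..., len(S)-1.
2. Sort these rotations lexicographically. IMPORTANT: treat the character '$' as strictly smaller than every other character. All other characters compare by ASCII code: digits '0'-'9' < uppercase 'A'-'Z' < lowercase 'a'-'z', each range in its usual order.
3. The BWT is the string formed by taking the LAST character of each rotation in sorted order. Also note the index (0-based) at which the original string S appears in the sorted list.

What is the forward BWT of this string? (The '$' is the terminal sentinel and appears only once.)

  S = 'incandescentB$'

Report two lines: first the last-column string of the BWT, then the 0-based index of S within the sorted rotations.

Answer: Btcnsncd$iaeen
8

Derivation:
All 14 rotations (rotation i = S[i:]+S[:i]):
  rot[0] = incandescentB$
  rot[1] = ncandescentB$i
  rot[2] = candescentB$in
  rot[3] = andescentB$inc
  rot[4] = ndescentB$inca
  rot[5] = descentB$incan
  rot[6] = escentB$incand
  rot[7] = scentB$incande
  rot[8] = centB$incandes
  rot[9] = entB$incandesc
  rot[10] = ntB$incandesce
  rot[11] = tB$incandescen
  rot[12] = B$incandescent
  rot[13] = $incandescentB
Sorted (with $ < everything):
  sorted[0] = $incandescentB  (last char: 'B')
  sorted[1] = B$incandescent  (last char: 't')
  sorted[2] = andescentB$inc  (last char: 'c')
  sorted[3] = candescentB$in  (last char: 'n')
  sorted[4] = centB$incandes  (last char: 's')
  sorted[5] = descentB$incan  (last char: 'n')
  sorted[6] = entB$incandesc  (last char: 'c')
  sorted[7] = escentB$incand  (last char: 'd')
  sorted[8] = incandescentB$  (last char: '$')
  sorted[9] = ncandescentB$i  (last char: 'i')
  sorted[10] = ndescentB$inca  (last char: 'a')
  sorted[11] = ntB$incandesce  (last char: 'e')
  sorted[12] = scentB$incande  (last char: 'e')
  sorted[13] = tB$incandescen  (last char: 'n')
Last column: Btcnsncd$iaeen
Original string S is at sorted index 8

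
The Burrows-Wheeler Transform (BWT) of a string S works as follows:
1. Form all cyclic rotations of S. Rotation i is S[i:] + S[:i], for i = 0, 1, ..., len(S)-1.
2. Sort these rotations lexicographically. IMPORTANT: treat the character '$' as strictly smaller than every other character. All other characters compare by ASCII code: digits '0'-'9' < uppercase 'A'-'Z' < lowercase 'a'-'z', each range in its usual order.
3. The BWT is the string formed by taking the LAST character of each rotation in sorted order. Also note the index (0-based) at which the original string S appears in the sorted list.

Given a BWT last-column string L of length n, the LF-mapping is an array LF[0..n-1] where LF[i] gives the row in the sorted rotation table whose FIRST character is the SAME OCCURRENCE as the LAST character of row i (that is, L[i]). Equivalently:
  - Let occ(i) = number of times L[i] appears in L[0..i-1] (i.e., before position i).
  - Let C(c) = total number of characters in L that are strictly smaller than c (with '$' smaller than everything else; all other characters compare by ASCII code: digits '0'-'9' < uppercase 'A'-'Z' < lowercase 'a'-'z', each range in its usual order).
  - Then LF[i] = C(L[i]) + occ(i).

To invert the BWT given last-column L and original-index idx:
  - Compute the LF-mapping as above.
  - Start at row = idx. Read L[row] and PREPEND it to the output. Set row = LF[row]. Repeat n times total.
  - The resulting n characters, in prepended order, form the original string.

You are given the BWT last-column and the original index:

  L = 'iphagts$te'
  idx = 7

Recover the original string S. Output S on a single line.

LF mapping: 5 6 4 1 3 8 7 0 9 2
Walk LF starting at row 7, prepending L[row]:
  step 1: row=7, L[7]='$', prepend. Next row=LF[7]=0
  step 2: row=0, L[0]='i', prepend. Next row=LF[0]=5
  step 3: row=5, L[5]='t', prepend. Next row=LF[5]=8
  step 4: row=8, L[8]='t', prepend. Next row=LF[8]=9
  step 5: row=9, L[9]='e', prepend. Next row=LF[9]=2
  step 6: row=2, L[2]='h', prepend. Next row=LF[2]=4
  step 7: row=4, L[4]='g', prepend. Next row=LF[4]=3
  step 8: row=3, L[3]='a', prepend. Next row=LF[3]=1
  step 9: row=1, L[1]='p', prepend. Next row=LF[1]=6
  step 10: row=6, L[6]='s', prepend. Next row=LF[6]=7
Reversed output: spaghetti$

Answer: spaghetti$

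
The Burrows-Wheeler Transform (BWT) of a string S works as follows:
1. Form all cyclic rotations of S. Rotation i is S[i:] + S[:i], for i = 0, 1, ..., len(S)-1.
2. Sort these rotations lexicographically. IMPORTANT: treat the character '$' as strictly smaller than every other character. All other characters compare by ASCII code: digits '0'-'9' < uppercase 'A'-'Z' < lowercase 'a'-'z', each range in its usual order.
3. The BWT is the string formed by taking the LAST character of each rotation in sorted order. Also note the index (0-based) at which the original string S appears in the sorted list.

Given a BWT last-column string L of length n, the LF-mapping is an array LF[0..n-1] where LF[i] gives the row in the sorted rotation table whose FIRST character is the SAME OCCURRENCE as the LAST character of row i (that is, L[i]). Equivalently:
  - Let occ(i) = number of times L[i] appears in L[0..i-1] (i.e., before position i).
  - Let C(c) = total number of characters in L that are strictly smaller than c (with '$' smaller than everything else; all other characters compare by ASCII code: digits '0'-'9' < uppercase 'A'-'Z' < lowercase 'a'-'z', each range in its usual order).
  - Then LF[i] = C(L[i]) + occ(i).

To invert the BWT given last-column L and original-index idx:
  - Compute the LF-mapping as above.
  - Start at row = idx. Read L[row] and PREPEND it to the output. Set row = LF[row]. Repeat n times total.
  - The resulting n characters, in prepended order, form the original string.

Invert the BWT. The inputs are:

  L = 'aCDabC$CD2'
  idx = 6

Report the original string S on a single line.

LF mapping: 7 2 5 8 9 3 0 4 6 1
Walk LF starting at row 6, prepending L[row]:
  step 1: row=6, L[6]='$', prepend. Next row=LF[6]=0
  step 2: row=0, L[0]='a', prepend. Next row=LF[0]=7
  step 3: row=7, L[7]='C', prepend. Next row=LF[7]=4
  step 4: row=4, L[4]='b', prepend. Next row=LF[4]=9
  step 5: row=9, L[9]='2', prepend. Next row=LF[9]=1
  step 6: row=1, L[1]='C', prepend. Next row=LF[1]=2
  step 7: row=2, L[2]='D', prepend. Next row=LF[2]=5
  step 8: row=5, L[5]='C', prepend. Next row=LF[5]=3
  step 9: row=3, L[3]='a', prepend. Next row=LF[3]=8
  step 10: row=8, L[8]='D', prepend. Next row=LF[8]=6
Reversed output: DaCDC2bCa$

Answer: DaCDC2bCa$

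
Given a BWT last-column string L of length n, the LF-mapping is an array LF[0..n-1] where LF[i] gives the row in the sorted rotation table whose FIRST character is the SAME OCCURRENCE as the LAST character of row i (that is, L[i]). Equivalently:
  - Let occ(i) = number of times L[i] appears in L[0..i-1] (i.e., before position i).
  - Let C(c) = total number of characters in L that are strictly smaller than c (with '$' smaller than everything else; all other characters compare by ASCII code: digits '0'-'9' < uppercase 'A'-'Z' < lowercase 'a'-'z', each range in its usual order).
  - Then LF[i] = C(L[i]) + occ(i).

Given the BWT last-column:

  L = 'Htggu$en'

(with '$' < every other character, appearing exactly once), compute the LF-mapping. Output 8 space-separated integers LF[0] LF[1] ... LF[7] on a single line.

Char counts: '$':1, 'H':1, 'e':1, 'g':2, 'n':1, 't':1, 'u':1
C (first-col start): C('$')=0, C('H')=1, C('e')=2, C('g')=3, C('n')=5, C('t')=6, C('u')=7
L[0]='H': occ=0, LF[0]=C('H')+0=1+0=1
L[1]='t': occ=0, LF[1]=C('t')+0=6+0=6
L[2]='g': occ=0, LF[2]=C('g')+0=3+0=3
L[3]='g': occ=1, LF[3]=C('g')+1=3+1=4
L[4]='u': occ=0, LF[4]=C('u')+0=7+0=7
L[5]='$': occ=0, LF[5]=C('$')+0=0+0=0
L[6]='e': occ=0, LF[6]=C('e')+0=2+0=2
L[7]='n': occ=0, LF[7]=C('n')+0=5+0=5

Answer: 1 6 3 4 7 0 2 5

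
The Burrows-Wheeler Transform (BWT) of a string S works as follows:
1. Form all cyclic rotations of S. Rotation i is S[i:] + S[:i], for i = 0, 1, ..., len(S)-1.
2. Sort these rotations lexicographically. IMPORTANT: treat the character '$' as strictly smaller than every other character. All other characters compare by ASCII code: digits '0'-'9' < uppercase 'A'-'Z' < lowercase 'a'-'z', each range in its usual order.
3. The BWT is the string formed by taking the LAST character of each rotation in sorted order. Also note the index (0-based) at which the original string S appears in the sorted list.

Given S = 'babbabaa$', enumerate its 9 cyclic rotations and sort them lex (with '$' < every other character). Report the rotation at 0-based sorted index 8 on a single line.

Answer: bbabaa$ba

Derivation:
All 9 rotations (rotation i = S[i:]+S[:i]):
  rot[0] = babbabaa$
  rot[1] = abbabaa$b
  rot[2] = bbabaa$ba
  rot[3] = babaa$bab
  rot[4] = abaa$babb
  rot[5] = baa$babba
  rot[6] = aa$babbab
  rot[7] = a$babbaba
  rot[8] = $babbabaa
Sorted (with $ < everything):
  sorted[0] = $babbabaa
  sorted[1] = a$babbaba
  sorted[2] = aa$babbab
  sorted[3] = abaa$babb
  sorted[4] = abbabaa$b
  sorted[5] = baa$babba
  sorted[6] = babaa$bab
  sorted[7] = babbabaa$
  sorted[8] = bbabaa$ba
sorted[8] = bbabaa$ba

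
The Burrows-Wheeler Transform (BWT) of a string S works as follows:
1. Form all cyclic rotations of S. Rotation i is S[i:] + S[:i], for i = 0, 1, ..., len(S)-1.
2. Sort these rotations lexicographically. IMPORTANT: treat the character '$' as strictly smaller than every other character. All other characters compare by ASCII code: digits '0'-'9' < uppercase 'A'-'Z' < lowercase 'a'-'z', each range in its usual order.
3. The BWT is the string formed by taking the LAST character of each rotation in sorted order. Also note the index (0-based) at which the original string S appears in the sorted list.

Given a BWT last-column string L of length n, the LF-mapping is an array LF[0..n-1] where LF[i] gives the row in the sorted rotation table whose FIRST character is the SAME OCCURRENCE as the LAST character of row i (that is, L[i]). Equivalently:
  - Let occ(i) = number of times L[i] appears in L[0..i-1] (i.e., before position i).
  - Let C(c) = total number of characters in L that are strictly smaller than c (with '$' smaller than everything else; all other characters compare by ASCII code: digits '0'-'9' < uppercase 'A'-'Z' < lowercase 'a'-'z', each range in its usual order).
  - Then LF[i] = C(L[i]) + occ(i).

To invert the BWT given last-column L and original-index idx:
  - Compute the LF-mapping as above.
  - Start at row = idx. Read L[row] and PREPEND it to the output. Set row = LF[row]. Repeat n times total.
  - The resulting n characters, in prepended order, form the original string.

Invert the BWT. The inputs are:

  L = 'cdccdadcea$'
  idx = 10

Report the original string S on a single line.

Answer: edcadcdacc$

Derivation:
LF mapping: 3 7 4 5 8 1 9 6 10 2 0
Walk LF starting at row 10, prepending L[row]:
  step 1: row=10, L[10]='$', prepend. Next row=LF[10]=0
  step 2: row=0, L[0]='c', prepend. Next row=LF[0]=3
  step 3: row=3, L[3]='c', prepend. Next row=LF[3]=5
  step 4: row=5, L[5]='a', prepend. Next row=LF[5]=1
  step 5: row=1, L[1]='d', prepend. Next row=LF[1]=7
  step 6: row=7, L[7]='c', prepend. Next row=LF[7]=6
  step 7: row=6, L[6]='d', prepend. Next row=LF[6]=9
  step 8: row=9, L[9]='a', prepend. Next row=LF[9]=2
  step 9: row=2, L[2]='c', prepend. Next row=LF[2]=4
  step 10: row=4, L[4]='d', prepend. Next row=LF[4]=8
  step 11: row=8, L[8]='e', prepend. Next row=LF[8]=10
Reversed output: edcadcdacc$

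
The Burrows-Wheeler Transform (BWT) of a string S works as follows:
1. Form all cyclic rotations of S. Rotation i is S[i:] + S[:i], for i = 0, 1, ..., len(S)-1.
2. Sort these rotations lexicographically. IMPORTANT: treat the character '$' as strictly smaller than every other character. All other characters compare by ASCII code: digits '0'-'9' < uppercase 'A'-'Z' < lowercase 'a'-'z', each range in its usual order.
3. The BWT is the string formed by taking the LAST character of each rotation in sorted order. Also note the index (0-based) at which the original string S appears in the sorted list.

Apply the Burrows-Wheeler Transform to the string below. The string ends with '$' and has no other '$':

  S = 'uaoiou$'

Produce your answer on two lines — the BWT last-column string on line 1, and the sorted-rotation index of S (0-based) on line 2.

All 7 rotations (rotation i = S[i:]+S[:i]):
  rot[0] = uaoiou$
  rot[1] = aoiou$u
  rot[2] = oiou$ua
  rot[3] = iou$uao
  rot[4] = ou$uaoi
  rot[5] = u$uaoio
  rot[6] = $uaoiou
Sorted (with $ < everything):
  sorted[0] = $uaoiou  (last char: 'u')
  sorted[1] = aoiou$u  (last char: 'u')
  sorted[2] = iou$uao  (last char: 'o')
  sorted[3] = oiou$ua  (last char: 'a')
  sorted[4] = ou$uaoi  (last char: 'i')
  sorted[5] = u$uaoio  (last char: 'o')
  sorted[6] = uaoiou$  (last char: '$')
Last column: uuoaio$
Original string S is at sorted index 6

Answer: uuoaio$
6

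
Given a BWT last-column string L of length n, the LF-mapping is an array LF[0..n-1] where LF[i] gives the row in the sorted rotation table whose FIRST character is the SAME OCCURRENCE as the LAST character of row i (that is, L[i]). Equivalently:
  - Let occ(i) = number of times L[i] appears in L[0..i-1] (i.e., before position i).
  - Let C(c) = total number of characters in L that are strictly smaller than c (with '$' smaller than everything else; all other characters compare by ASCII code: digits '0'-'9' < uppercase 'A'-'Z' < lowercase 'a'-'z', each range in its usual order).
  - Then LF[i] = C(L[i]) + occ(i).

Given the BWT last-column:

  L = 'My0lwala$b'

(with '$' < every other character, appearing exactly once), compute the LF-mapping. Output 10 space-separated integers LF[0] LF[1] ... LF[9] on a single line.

Char counts: '$':1, '0':1, 'M':1, 'a':2, 'b':1, 'l':2, 'w':1, 'y':1
C (first-col start): C('$')=0, C('0')=1, C('M')=2, C('a')=3, C('b')=5, C('l')=6, C('w')=8, C('y')=9
L[0]='M': occ=0, LF[0]=C('M')+0=2+0=2
L[1]='y': occ=0, LF[1]=C('y')+0=9+0=9
L[2]='0': occ=0, LF[2]=C('0')+0=1+0=1
L[3]='l': occ=0, LF[3]=C('l')+0=6+0=6
L[4]='w': occ=0, LF[4]=C('w')+0=8+0=8
L[5]='a': occ=0, LF[5]=C('a')+0=3+0=3
L[6]='l': occ=1, LF[6]=C('l')+1=6+1=7
L[7]='a': occ=1, LF[7]=C('a')+1=3+1=4
L[8]='$': occ=0, LF[8]=C('$')+0=0+0=0
L[9]='b': occ=0, LF[9]=C('b')+0=5+0=5

Answer: 2 9 1 6 8 3 7 4 0 5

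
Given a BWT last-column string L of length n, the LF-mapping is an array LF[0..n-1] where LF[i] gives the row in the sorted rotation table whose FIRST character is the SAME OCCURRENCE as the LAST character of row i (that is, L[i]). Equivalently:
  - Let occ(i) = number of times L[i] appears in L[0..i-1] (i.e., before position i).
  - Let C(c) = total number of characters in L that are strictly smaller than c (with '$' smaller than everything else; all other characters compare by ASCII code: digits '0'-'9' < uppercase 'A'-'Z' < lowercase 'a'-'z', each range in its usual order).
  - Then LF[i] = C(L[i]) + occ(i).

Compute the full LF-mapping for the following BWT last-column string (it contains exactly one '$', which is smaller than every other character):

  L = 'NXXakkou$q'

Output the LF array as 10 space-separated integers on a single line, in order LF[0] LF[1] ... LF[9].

Char counts: '$':1, 'N':1, 'X':2, 'a':1, 'k':2, 'o':1, 'q':1, 'u':1
C (first-col start): C('$')=0, C('N')=1, C('X')=2, C('a')=4, C('k')=5, C('o')=7, C('q')=8, C('u')=9
L[0]='N': occ=0, LF[0]=C('N')+0=1+0=1
L[1]='X': occ=0, LF[1]=C('X')+0=2+0=2
L[2]='X': occ=1, LF[2]=C('X')+1=2+1=3
L[3]='a': occ=0, LF[3]=C('a')+0=4+0=4
L[4]='k': occ=0, LF[4]=C('k')+0=5+0=5
L[5]='k': occ=1, LF[5]=C('k')+1=5+1=6
L[6]='o': occ=0, LF[6]=C('o')+0=7+0=7
L[7]='u': occ=0, LF[7]=C('u')+0=9+0=9
L[8]='$': occ=0, LF[8]=C('$')+0=0+0=0
L[9]='q': occ=0, LF[9]=C('q')+0=8+0=8

Answer: 1 2 3 4 5 6 7 9 0 8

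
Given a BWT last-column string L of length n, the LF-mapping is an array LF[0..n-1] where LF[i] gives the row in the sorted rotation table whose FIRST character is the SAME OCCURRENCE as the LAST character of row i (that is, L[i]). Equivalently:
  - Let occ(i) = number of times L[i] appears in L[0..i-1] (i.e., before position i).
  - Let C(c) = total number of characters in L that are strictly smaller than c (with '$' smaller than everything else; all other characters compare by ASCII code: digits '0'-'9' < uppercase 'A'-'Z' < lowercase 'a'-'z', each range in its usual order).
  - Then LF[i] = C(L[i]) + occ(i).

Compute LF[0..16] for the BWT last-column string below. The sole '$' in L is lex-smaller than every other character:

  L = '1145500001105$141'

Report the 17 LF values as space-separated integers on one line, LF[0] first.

Char counts: '$':1, '0':5, '1':6, '4':2, '5':3
C (first-col start): C('$')=0, C('0')=1, C('1')=6, C('4')=12, C('5')=14
L[0]='1': occ=0, LF[0]=C('1')+0=6+0=6
L[1]='1': occ=1, LF[1]=C('1')+1=6+1=7
L[2]='4': occ=0, LF[2]=C('4')+0=12+0=12
L[3]='5': occ=0, LF[3]=C('5')+0=14+0=14
L[4]='5': occ=1, LF[4]=C('5')+1=14+1=15
L[5]='0': occ=0, LF[5]=C('0')+0=1+0=1
L[6]='0': occ=1, LF[6]=C('0')+1=1+1=2
L[7]='0': occ=2, LF[7]=C('0')+2=1+2=3
L[8]='0': occ=3, LF[8]=C('0')+3=1+3=4
L[9]='1': occ=2, LF[9]=C('1')+2=6+2=8
L[10]='1': occ=3, LF[10]=C('1')+3=6+3=9
L[11]='0': occ=4, LF[11]=C('0')+4=1+4=5
L[12]='5': occ=2, LF[12]=C('5')+2=14+2=16
L[13]='$': occ=0, LF[13]=C('$')+0=0+0=0
L[14]='1': occ=4, LF[14]=C('1')+4=6+4=10
L[15]='4': occ=1, LF[15]=C('4')+1=12+1=13
L[16]='1': occ=5, LF[16]=C('1')+5=6+5=11

Answer: 6 7 12 14 15 1 2 3 4 8 9 5 16 0 10 13 11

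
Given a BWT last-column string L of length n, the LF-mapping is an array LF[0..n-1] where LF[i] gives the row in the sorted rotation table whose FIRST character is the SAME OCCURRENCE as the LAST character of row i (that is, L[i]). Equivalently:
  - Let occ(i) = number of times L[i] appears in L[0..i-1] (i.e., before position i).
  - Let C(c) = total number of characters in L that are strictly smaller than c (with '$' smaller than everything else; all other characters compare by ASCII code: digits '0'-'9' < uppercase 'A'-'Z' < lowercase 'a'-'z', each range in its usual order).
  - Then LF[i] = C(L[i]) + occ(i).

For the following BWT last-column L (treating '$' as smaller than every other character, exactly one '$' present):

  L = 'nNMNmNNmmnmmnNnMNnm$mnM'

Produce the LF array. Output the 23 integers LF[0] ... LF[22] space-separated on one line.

Char counts: '$':1, 'M':3, 'N':6, 'm':7, 'n':6
C (first-col start): C('$')=0, C('M')=1, C('N')=4, C('m')=10, C('n')=17
L[0]='n': occ=0, LF[0]=C('n')+0=17+0=17
L[1]='N': occ=0, LF[1]=C('N')+0=4+0=4
L[2]='M': occ=0, LF[2]=C('M')+0=1+0=1
L[3]='N': occ=1, LF[3]=C('N')+1=4+1=5
L[4]='m': occ=0, LF[4]=C('m')+0=10+0=10
L[5]='N': occ=2, LF[5]=C('N')+2=4+2=6
L[6]='N': occ=3, LF[6]=C('N')+3=4+3=7
L[7]='m': occ=1, LF[7]=C('m')+1=10+1=11
L[8]='m': occ=2, LF[8]=C('m')+2=10+2=12
L[9]='n': occ=1, LF[9]=C('n')+1=17+1=18
L[10]='m': occ=3, LF[10]=C('m')+3=10+3=13
L[11]='m': occ=4, LF[11]=C('m')+4=10+4=14
L[12]='n': occ=2, LF[12]=C('n')+2=17+2=19
L[13]='N': occ=4, LF[13]=C('N')+4=4+4=8
L[14]='n': occ=3, LF[14]=C('n')+3=17+3=20
L[15]='M': occ=1, LF[15]=C('M')+1=1+1=2
L[16]='N': occ=5, LF[16]=C('N')+5=4+5=9
L[17]='n': occ=4, LF[17]=C('n')+4=17+4=21
L[18]='m': occ=5, LF[18]=C('m')+5=10+5=15
L[19]='$': occ=0, LF[19]=C('$')+0=0+0=0
L[20]='m': occ=6, LF[20]=C('m')+6=10+6=16
L[21]='n': occ=5, LF[21]=C('n')+5=17+5=22
L[22]='M': occ=2, LF[22]=C('M')+2=1+2=3

Answer: 17 4 1 5 10 6 7 11 12 18 13 14 19 8 20 2 9 21 15 0 16 22 3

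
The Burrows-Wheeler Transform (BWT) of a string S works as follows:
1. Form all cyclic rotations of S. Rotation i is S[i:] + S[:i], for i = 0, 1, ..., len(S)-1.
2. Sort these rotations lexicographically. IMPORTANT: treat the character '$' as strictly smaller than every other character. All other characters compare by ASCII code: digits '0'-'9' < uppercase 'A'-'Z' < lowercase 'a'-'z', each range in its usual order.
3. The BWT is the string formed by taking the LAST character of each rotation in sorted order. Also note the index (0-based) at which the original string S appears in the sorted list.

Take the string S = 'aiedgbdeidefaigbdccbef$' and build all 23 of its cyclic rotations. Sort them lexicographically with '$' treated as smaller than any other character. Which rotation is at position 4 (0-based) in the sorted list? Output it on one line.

Answer: bdeidefaigbdccbef$aiedg

Derivation:
All 23 rotations (rotation i = S[i:]+S[:i]):
  rot[0] = aiedgbdeidefaigbdccbef$
  rot[1] = iedgbdeidefaigbdccbef$a
  rot[2] = edgbdeidefaigbdccbef$ai
  rot[3] = dgbdeidefaigbdccbef$aie
  rot[4] = gbdeidefaigbdccbef$aied
  rot[5] = bdeidefaigbdccbef$aiedg
  rot[6] = deidefaigbdccbef$aiedgb
  rot[7] = eidefaigbdccbef$aiedgbd
  rot[8] = idefaigbdccbef$aiedgbde
  rot[9] = defaigbdccbef$aiedgbdei
  rot[10] = efaigbdccbef$aiedgbdeid
  rot[11] = faigbdccbef$aiedgbdeide
  rot[12] = aigbdccbef$aiedgbdeidef
  rot[13] = igbdccbef$aiedgbdeidefa
  rot[14] = gbdccbef$aiedgbdeidefai
  rot[15] = bdccbef$aiedgbdeidefaig
  rot[16] = dccbef$aiedgbdeidefaigb
  rot[17] = ccbef$aiedgbdeidefaigbd
  rot[18] = cbef$aiedgbdeidefaigbdc
  rot[19] = bef$aiedgbdeidefaigbdcc
  rot[20] = ef$aiedgbdeidefaigbdccb
  rot[21] = f$aiedgbdeidefaigbdccbe
  rot[22] = $aiedgbdeidefaigbdccbef
Sorted (with $ < everything):
  sorted[0] = $aiedgbdeidefaigbdccbef
  sorted[1] = aiedgbdeidefaigbdccbef$
  sorted[2] = aigbdccbef$aiedgbdeidef
  sorted[3] = bdccbef$aiedgbdeidefaig
  sorted[4] = bdeidefaigbdccbef$aiedg
  sorted[5] = bef$aiedgbdeidefaigbdcc
  sorted[6] = cbef$aiedgbdeidefaigbdc
  sorted[7] = ccbef$aiedgbdeidefaigbd
  sorted[8] = dccbef$aiedgbdeidefaigb
  sorted[9] = defaigbdccbef$aiedgbdei
  sorted[10] = deidefaigbdccbef$aiedgb
  sorted[11] = dgbdeidefaigbdccbef$aie
  sorted[12] = edgbdeidefaigbdccbef$ai
  sorted[13] = ef$aiedgbdeidefaigbdccb
  sorted[14] = efaigbdccbef$aiedgbdeid
  sorted[15] = eidefaigbdccbef$aiedgbd
  sorted[16] = f$aiedgbdeidefaigbdccbe
  sorted[17] = faigbdccbef$aiedgbdeide
  sorted[18] = gbdccbef$aiedgbdeidefai
  sorted[19] = gbdeidefaigbdccbef$aied
  sorted[20] = idefaigbdccbef$aiedgbde
  sorted[21] = iedgbdeidefaigbdccbef$a
  sorted[22] = igbdccbef$aiedgbdeidefa
sorted[4] = bdeidefaigbdccbef$aiedg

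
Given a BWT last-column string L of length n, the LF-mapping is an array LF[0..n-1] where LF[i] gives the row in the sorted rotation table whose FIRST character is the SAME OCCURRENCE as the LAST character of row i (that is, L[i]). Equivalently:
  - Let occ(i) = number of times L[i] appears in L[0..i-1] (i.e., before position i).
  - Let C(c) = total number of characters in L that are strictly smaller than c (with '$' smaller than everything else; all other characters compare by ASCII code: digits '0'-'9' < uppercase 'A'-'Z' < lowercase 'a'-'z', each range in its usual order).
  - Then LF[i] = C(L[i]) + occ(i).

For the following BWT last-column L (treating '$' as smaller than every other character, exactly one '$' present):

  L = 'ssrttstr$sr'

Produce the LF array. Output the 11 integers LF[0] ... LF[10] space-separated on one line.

Answer: 4 5 1 8 9 6 10 2 0 7 3

Derivation:
Char counts: '$':1, 'r':3, 's':4, 't':3
C (first-col start): C('$')=0, C('r')=1, C('s')=4, C('t')=8
L[0]='s': occ=0, LF[0]=C('s')+0=4+0=4
L[1]='s': occ=1, LF[1]=C('s')+1=4+1=5
L[2]='r': occ=0, LF[2]=C('r')+0=1+0=1
L[3]='t': occ=0, LF[3]=C('t')+0=8+0=8
L[4]='t': occ=1, LF[4]=C('t')+1=8+1=9
L[5]='s': occ=2, LF[5]=C('s')+2=4+2=6
L[6]='t': occ=2, LF[6]=C('t')+2=8+2=10
L[7]='r': occ=1, LF[7]=C('r')+1=1+1=2
L[8]='$': occ=0, LF[8]=C('$')+0=0+0=0
L[9]='s': occ=3, LF[9]=C('s')+3=4+3=7
L[10]='r': occ=2, LF[10]=C('r')+2=1+2=3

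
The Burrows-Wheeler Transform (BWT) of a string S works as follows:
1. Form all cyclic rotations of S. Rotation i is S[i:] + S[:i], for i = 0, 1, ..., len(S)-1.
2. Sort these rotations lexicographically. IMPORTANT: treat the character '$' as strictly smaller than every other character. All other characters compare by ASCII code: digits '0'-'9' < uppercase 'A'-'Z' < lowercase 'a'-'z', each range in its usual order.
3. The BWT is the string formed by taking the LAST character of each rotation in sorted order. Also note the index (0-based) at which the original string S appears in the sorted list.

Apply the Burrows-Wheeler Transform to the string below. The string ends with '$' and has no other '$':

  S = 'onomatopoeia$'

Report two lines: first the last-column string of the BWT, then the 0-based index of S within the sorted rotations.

Answer: aimoeoopn$toa
9

Derivation:
All 13 rotations (rotation i = S[i:]+S[:i]):
  rot[0] = onomatopoeia$
  rot[1] = nomatopoeia$o
  rot[2] = omatopoeia$on
  rot[3] = matopoeia$ono
  rot[4] = atopoeia$onom
  rot[5] = topoeia$onoma
  rot[6] = opoeia$onomat
  rot[7] = poeia$onomato
  rot[8] = oeia$onomatop
  rot[9] = eia$onomatopo
  rot[10] = ia$onomatopoe
  rot[11] = a$onomatopoei
  rot[12] = $onomatopoeia
Sorted (with $ < everything):
  sorted[0] = $onomatopoeia  (last char: 'a')
  sorted[1] = a$onomatopoei  (last char: 'i')
  sorted[2] = atopoeia$onom  (last char: 'm')
  sorted[3] = eia$onomatopo  (last char: 'o')
  sorted[4] = ia$onomatopoe  (last char: 'e')
  sorted[5] = matopoeia$ono  (last char: 'o')
  sorted[6] = nomatopoeia$o  (last char: 'o')
  sorted[7] = oeia$onomatop  (last char: 'p')
  sorted[8] = omatopoeia$on  (last char: 'n')
  sorted[9] = onomatopoeia$  (last char: '$')
  sorted[10] = opoeia$onomat  (last char: 't')
  sorted[11] = poeia$onomato  (last char: 'o')
  sorted[12] = topoeia$onoma  (last char: 'a')
Last column: aimoeoopn$toa
Original string S is at sorted index 9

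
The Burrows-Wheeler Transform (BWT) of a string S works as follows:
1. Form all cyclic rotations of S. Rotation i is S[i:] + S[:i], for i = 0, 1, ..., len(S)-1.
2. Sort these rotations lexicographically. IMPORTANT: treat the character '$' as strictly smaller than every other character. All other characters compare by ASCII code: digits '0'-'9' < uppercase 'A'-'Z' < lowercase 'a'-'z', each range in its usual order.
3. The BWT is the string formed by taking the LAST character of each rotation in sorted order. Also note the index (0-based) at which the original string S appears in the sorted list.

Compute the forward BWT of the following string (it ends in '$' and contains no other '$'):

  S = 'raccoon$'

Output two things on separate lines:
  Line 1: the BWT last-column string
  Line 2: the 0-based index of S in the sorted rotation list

All 8 rotations (rotation i = S[i:]+S[:i]):
  rot[0] = raccoon$
  rot[1] = accoon$r
  rot[2] = ccoon$ra
  rot[3] = coon$rac
  rot[4] = oon$racc
  rot[5] = on$racco
  rot[6] = n$raccoo
  rot[7] = $raccoon
Sorted (with $ < everything):
  sorted[0] = $raccoon  (last char: 'n')
  sorted[1] = accoon$r  (last char: 'r')
  sorted[2] = ccoon$ra  (last char: 'a')
  sorted[3] = coon$rac  (last char: 'c')
  sorted[4] = n$raccoo  (last char: 'o')
  sorted[5] = on$racco  (last char: 'o')
  sorted[6] = oon$racc  (last char: 'c')
  sorted[7] = raccoon$  (last char: '$')
Last column: nracooc$
Original string S is at sorted index 7

Answer: nracooc$
7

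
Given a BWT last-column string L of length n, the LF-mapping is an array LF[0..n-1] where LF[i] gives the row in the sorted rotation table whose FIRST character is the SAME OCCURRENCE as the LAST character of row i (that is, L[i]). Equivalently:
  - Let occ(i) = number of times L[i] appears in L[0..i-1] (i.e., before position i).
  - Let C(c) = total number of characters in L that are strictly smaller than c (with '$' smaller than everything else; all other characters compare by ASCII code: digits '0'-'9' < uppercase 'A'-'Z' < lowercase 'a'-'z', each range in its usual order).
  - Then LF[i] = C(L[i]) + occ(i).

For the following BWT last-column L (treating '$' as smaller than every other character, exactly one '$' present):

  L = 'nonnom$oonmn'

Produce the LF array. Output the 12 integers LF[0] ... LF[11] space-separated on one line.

Answer: 3 8 4 5 9 1 0 10 11 6 2 7

Derivation:
Char counts: '$':1, 'm':2, 'n':5, 'o':4
C (first-col start): C('$')=0, C('m')=1, C('n')=3, C('o')=8
L[0]='n': occ=0, LF[0]=C('n')+0=3+0=3
L[1]='o': occ=0, LF[1]=C('o')+0=8+0=8
L[2]='n': occ=1, LF[2]=C('n')+1=3+1=4
L[3]='n': occ=2, LF[3]=C('n')+2=3+2=5
L[4]='o': occ=1, LF[4]=C('o')+1=8+1=9
L[5]='m': occ=0, LF[5]=C('m')+0=1+0=1
L[6]='$': occ=0, LF[6]=C('$')+0=0+0=0
L[7]='o': occ=2, LF[7]=C('o')+2=8+2=10
L[8]='o': occ=3, LF[8]=C('o')+3=8+3=11
L[9]='n': occ=3, LF[9]=C('n')+3=3+3=6
L[10]='m': occ=1, LF[10]=C('m')+1=1+1=2
L[11]='n': occ=4, LF[11]=C('n')+4=3+4=7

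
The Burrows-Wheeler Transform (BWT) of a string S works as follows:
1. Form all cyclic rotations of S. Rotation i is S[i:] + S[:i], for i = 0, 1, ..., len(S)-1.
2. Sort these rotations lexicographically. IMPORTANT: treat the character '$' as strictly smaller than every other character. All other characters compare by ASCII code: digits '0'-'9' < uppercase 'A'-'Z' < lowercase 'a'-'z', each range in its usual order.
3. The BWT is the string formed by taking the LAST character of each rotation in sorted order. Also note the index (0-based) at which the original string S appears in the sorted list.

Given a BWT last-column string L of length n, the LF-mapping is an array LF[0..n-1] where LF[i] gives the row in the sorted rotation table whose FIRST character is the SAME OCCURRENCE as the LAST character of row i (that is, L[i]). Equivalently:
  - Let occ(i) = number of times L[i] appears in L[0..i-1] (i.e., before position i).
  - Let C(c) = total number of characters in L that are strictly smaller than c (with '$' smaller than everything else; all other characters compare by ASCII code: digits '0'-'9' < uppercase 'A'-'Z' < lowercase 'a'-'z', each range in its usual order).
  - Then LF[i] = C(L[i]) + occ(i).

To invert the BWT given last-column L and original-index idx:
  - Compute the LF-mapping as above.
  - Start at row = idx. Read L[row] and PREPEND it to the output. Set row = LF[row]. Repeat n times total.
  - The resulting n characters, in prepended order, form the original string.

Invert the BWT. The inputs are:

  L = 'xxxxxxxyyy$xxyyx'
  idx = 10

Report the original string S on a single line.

Answer: xyyyxyxyxxxxxxx$

Derivation:
LF mapping: 1 2 3 4 5 6 7 11 12 13 0 8 9 14 15 10
Walk LF starting at row 10, prepending L[row]:
  step 1: row=10, L[10]='$', prepend. Next row=LF[10]=0
  step 2: row=0, L[0]='x', prepend. Next row=LF[0]=1
  step 3: row=1, L[1]='x', prepend. Next row=LF[1]=2
  step 4: row=2, L[2]='x', prepend. Next row=LF[2]=3
  step 5: row=3, L[3]='x', prepend. Next row=LF[3]=4
  step 6: row=4, L[4]='x', prepend. Next row=LF[4]=5
  step 7: row=5, L[5]='x', prepend. Next row=LF[5]=6
  step 8: row=6, L[6]='x', prepend. Next row=LF[6]=7
  step 9: row=7, L[7]='y', prepend. Next row=LF[7]=11
  step 10: row=11, L[11]='x', prepend. Next row=LF[11]=8
  step 11: row=8, L[8]='y', prepend. Next row=LF[8]=12
  step 12: row=12, L[12]='x', prepend. Next row=LF[12]=9
  step 13: row=9, L[9]='y', prepend. Next row=LF[9]=13
  step 14: row=13, L[13]='y', prepend. Next row=LF[13]=14
  step 15: row=14, L[14]='y', prepend. Next row=LF[14]=15
  step 16: row=15, L[15]='x', prepend. Next row=LF[15]=10
Reversed output: xyyyxyxyxxxxxxx$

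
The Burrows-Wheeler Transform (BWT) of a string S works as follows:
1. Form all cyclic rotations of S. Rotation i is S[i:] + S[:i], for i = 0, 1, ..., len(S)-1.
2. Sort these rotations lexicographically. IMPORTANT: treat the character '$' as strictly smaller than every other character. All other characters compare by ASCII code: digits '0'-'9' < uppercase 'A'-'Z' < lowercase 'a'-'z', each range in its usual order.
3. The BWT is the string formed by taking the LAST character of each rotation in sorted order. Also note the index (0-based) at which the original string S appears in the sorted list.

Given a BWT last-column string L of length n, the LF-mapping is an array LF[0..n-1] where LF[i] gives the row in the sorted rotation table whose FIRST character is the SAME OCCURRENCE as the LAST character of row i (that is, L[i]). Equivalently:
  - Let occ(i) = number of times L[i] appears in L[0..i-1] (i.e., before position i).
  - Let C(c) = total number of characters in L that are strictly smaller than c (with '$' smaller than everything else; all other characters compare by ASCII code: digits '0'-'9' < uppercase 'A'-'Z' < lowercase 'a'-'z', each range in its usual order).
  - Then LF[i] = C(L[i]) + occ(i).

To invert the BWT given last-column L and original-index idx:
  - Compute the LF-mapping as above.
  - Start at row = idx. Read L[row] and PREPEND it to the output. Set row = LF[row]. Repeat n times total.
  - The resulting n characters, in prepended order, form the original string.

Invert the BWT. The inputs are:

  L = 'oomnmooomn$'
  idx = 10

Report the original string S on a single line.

Answer: oommnmonoo$

Derivation:
LF mapping: 6 7 1 4 2 8 9 10 3 5 0
Walk LF starting at row 10, prepending L[row]:
  step 1: row=10, L[10]='$', prepend. Next row=LF[10]=0
  step 2: row=0, L[0]='o', prepend. Next row=LF[0]=6
  step 3: row=6, L[6]='o', prepend. Next row=LF[6]=9
  step 4: row=9, L[9]='n', prepend. Next row=LF[9]=5
  step 5: row=5, L[5]='o', prepend. Next row=LF[5]=8
  step 6: row=8, L[8]='m', prepend. Next row=LF[8]=3
  step 7: row=3, L[3]='n', prepend. Next row=LF[3]=4
  step 8: row=4, L[4]='m', prepend. Next row=LF[4]=2
  step 9: row=2, L[2]='m', prepend. Next row=LF[2]=1
  step 10: row=1, L[1]='o', prepend. Next row=LF[1]=7
  step 11: row=7, L[7]='o', prepend. Next row=LF[7]=10
Reversed output: oommnmonoo$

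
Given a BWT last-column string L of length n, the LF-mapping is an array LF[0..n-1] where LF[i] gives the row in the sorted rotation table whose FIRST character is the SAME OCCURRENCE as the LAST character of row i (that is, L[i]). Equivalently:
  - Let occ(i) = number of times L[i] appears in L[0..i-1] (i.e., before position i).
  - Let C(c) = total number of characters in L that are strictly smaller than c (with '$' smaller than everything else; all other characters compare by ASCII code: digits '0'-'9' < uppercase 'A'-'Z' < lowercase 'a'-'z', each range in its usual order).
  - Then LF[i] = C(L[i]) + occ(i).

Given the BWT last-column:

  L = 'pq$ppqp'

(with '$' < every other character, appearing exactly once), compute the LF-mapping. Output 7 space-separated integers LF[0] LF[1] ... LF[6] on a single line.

Answer: 1 5 0 2 3 6 4

Derivation:
Char counts: '$':1, 'p':4, 'q':2
C (first-col start): C('$')=0, C('p')=1, C('q')=5
L[0]='p': occ=0, LF[0]=C('p')+0=1+0=1
L[1]='q': occ=0, LF[1]=C('q')+0=5+0=5
L[2]='$': occ=0, LF[2]=C('$')+0=0+0=0
L[3]='p': occ=1, LF[3]=C('p')+1=1+1=2
L[4]='p': occ=2, LF[4]=C('p')+2=1+2=3
L[5]='q': occ=1, LF[5]=C('q')+1=5+1=6
L[6]='p': occ=3, LF[6]=C('p')+3=1+3=4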